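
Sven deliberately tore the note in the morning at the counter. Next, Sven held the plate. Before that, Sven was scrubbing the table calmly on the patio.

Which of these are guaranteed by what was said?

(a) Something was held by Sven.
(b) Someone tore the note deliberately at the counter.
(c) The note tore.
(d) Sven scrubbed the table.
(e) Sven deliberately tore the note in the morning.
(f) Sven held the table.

(a), (b), (c), (d), (e)

(a) Entailed — generalizing the patient leaves a sub-description the original still satisfies.
(b) Entailed — every conjunct here is already in the original tearing event.
(c) Entailed — 'Sven tore the note' is causative; it entails the inchoative 'the note tore'.
(d) Entailed — 'scrub' is an activity; 'was scrubbing' entails that some scrubbing happened, so 'scrubbed' holds.
(e) Entailed — the original entails any weakening of itself; this just drops 'at the counter'.
(f) Not entailed — Sven held the plate, not the table; the table belongs to the scrubbing event.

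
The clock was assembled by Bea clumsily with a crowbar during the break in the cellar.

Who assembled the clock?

'Bea' marks the agent of the assembling event.

Bea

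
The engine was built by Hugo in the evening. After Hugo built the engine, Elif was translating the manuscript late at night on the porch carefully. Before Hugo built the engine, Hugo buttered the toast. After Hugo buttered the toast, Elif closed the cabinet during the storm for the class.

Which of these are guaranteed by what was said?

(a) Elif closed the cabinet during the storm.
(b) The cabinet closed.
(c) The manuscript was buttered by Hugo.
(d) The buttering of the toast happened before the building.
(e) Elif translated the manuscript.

(a) Entailed — this follows by dropping conjuncts from the closing event's description.
(b) Entailed — 'Elif closed the cabinet' is causative; it entails the inchoative 'the cabinet closed'.
(c) Not entailed — Hugo buttered the toast, not the manuscript; the manuscript belongs to the translating event.
(d) Entailed — the narrative places the buttering before the building.
(e) Not entailed — 'was translating' is progressive on an accomplishment; it does not entail the completed 'translated'.

(a), (b), (d)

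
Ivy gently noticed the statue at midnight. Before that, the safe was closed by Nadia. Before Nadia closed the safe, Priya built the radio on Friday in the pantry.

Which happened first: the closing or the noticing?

the closing

The connectives place the closing before the noticing.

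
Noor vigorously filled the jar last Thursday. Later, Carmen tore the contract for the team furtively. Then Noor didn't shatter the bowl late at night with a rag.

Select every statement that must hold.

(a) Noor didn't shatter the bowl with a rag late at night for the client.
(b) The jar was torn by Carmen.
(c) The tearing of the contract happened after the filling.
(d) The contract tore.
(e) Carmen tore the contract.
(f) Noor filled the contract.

(a) Entailed — under negation, adding a further restriction is entailed: if no such shattering event occurred, none occurred for the client either.
(b) Not entailed — Carmen tore the contract, not the jar; the jar belongs to the filling event.
(c) Entailed — the narrative places the filling before the tearing.
(d) Entailed — 'Carmen tore the contract' is causative; it entails the inchoative 'the contract tore'.
(e) Entailed — this follows by dropping conjuncts from the tearing event's description.
(f) Not entailed — Noor filled the jar, not the contract; the contract belongs to the tearing event.

(a), (c), (d), (e)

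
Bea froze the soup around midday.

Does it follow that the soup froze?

yes

'Bea froze the soup' is the causative; it entails the inchoative 'the soup froze'.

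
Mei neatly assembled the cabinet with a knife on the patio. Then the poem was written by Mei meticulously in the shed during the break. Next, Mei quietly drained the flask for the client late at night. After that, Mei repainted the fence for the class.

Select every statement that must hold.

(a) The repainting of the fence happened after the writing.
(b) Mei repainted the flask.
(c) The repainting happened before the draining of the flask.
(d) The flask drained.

(a) Entailed — the narrative places the writing before the repainting.
(b) Not entailed — Mei repainted the fence, not the flask; the flask belongs to the draining event.
(c) Not entailed — the narrative places the draining before the repainting, not after.
(d) Entailed — 'Mei drained the flask' is causative; it entails the inchoative 'the flask drained'.

(a), (d)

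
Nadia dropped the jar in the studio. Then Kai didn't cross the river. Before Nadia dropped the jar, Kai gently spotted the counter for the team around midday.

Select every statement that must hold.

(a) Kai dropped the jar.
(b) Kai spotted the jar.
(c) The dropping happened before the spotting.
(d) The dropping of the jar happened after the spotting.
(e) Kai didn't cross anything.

(d)

(a) Not entailed — the passage has Nadia dropping the jar, not Kai.
(b) Not entailed — Kai spotted the counter, not the jar; the jar belongs to the dropping event.
(c) Not entailed — the narrative places the spotting before the dropping, not after.
(d) Entailed — the narrative places the spotting before the dropping.
(e) Not entailed — the original only denies this specific event; Kai may have crossed something else.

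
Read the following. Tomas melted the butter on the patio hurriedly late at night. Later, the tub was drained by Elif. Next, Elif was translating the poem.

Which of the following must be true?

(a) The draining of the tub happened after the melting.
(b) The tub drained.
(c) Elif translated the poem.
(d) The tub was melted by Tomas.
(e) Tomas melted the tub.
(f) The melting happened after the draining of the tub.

(a) Entailed — the narrative places the melting before the draining.
(b) Entailed — 'Elif drained the tub' is causative; it entails the inchoative 'the tub drained'.
(c) Not entailed — 'was translating' is progressive on an accomplishment; it does not entail the completed 'translated'.
(d) Not entailed — Tomas melted the butter, not the tub; the tub belongs to the draining event.
(e) Not entailed — Tomas melted the butter, not the tub; the tub belongs to the draining event.
(f) Not entailed — the narrative places the melting before the draining, not after.

(a), (b)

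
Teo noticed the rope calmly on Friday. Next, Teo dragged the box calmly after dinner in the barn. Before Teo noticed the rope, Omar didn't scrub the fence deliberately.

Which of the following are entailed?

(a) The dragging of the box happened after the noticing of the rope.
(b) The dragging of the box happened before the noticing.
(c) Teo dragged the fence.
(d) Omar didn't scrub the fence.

(a)

(a) Entailed — the narrative places the noticing before the dragging.
(b) Not entailed — the narrative places the noticing before the dragging, not after.
(c) Not entailed — Teo dragged the box, not the fence; the fence belongs to the scrubbing event.
(d) Not entailed — dropping 'deliberately' under negation is not valid — the original leaves open that Omar scrubbed the fence some other way.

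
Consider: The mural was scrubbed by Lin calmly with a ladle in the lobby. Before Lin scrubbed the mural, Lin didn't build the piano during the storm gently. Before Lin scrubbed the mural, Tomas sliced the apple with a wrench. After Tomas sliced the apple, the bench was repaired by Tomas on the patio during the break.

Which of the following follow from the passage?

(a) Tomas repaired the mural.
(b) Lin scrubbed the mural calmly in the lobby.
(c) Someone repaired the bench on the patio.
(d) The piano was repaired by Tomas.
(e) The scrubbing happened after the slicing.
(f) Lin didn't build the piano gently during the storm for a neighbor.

(b), (c), (e), (f)

(a) Not entailed — Tomas repaired the bench, not the mural; the mural belongs to the scrubbing event.
(b) Entailed — the original entails any weakening of itself; this just drops 'with a ladle'.
(c) Entailed — dropping 'during the break' and generalizing the agent leaves a sub-description the original still satisfies.
(d) Not entailed — Tomas repaired the bench, not the piano; the piano belongs to the building event.
(e) Entailed — the narrative places the slicing before the scrubbing.
(f) Entailed — under negation, adding a further restriction is entailed: if no such building event occurred, none occurred for a neighbor either.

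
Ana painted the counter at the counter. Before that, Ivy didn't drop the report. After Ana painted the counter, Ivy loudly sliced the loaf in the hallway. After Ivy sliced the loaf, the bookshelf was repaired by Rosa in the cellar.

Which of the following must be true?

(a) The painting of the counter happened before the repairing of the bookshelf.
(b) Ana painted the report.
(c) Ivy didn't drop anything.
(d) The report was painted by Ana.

(a)

(a) Entailed — the narrative places the painting before the repairing.
(b) Not entailed — Ana painted the counter, not the report; the report belongs to the dropping event.
(c) Not entailed — the original only denies this specific event; Ivy may have dropped something else.
(d) Not entailed — Ana painted the counter, not the report; the report belongs to the dropping event.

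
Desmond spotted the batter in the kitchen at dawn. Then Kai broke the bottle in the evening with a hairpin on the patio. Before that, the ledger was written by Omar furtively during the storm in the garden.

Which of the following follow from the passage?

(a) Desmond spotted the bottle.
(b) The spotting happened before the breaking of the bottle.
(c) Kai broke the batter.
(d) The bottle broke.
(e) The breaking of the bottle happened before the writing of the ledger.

(a) Not entailed — Desmond spotted the batter, not the bottle; the bottle belongs to the breaking event.
(b) Entailed — the narrative places the spotting before the breaking.
(c) Not entailed — Kai broke the bottle, not the batter; the batter belongs to the spotting event.
(d) Entailed — 'Kai broke the bottle' is causative; it entails the inchoative 'the bottle broke'.
(e) Not entailed — the narrative places the writing before the breaking, not after.

(b), (d)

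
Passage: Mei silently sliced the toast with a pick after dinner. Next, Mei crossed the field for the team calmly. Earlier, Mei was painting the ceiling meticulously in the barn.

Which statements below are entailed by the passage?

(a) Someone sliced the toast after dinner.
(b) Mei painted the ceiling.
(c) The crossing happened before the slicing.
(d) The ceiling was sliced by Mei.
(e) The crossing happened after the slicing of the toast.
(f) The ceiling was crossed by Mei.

(a) Entailed — the original entails any weakening of itself; this just drops 'silently', 'with a pick' and generalizes the agent.
(b) Not entailed — 'was painting' is progressive on an accomplishment; it does not entail the completed 'painted'.
(c) Not entailed — the narrative places the slicing before the crossing, not after.
(d) Not entailed — Mei sliced the toast, not the ceiling; the ceiling belongs to the painting event.
(e) Entailed — the narrative places the slicing before the crossing.
(f) Not entailed — Mei crossed the field, not the ceiling; the ceiling belongs to the painting event.

(a), (e)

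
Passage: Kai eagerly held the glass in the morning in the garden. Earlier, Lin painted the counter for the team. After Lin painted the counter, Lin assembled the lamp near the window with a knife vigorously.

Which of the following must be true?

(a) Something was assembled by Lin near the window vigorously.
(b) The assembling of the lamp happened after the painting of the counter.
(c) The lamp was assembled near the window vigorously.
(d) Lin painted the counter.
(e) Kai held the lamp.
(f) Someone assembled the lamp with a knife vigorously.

(a), (b), (c), (d), (f)

(a) Entailed — every conjunct here is already in the original assembling event.
(b) Entailed — the narrative places the painting before the assembling.
(c) Entailed — this follows by dropping conjuncts from the assembling event's description.
(d) Entailed — every conjunct here is already in the original painting event.
(e) Not entailed — Kai held the glass, not the lamp; the lamp belongs to the assembling event.
(f) Entailed — the original entails any weakening of itself; this just drops 'near the window' and generalizes the agent.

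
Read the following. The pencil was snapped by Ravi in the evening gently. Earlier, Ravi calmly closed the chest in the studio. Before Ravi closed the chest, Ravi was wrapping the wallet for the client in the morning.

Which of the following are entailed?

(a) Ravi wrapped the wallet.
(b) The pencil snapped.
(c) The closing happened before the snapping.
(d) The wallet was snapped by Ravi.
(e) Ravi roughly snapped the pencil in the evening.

(b), (c)

(a) Not entailed — 'was wrapping' is progressive on an accomplishment; it does not entail the completed 'wrapped'.
(b) Entailed — 'Ravi snapped the pencil' is causative; it entails the inchoative 'the pencil snapped'.
(c) Entailed — the narrative places the closing before the snapping.
(d) Not entailed — Ravi snapped the pencil, not the wallet; the wallet belongs to the wrapping event.
(e) Not entailed — 'roughly' adds a manner not in (and inconsistent with) the original.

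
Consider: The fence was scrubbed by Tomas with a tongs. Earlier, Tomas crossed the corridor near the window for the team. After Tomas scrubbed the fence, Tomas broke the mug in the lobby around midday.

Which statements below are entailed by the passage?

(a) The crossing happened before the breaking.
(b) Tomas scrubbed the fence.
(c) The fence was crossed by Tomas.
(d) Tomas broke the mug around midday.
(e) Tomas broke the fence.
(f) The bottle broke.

(a), (b), (d)

(a) Entailed — the narrative places the crossing before the breaking.
(b) Entailed — every conjunct here is already in the original scrubbing event.
(c) Not entailed — Tomas crossed the corridor, not the fence; the fence belongs to the scrubbing event.
(d) Entailed — the original entails any weakening of itself; this just drops 'in the lobby'.
(e) Not entailed — Tomas broke the mug, not the fence; the fence belongs to the scrubbing event.
(f) Not entailed — the mug is what broke, not the bottle.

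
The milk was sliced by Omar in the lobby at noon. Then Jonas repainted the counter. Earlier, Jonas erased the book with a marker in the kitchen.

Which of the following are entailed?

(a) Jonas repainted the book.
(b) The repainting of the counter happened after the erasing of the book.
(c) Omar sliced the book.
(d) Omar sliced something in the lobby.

(b), (d)

(a) Not entailed — Jonas repainted the counter, not the book; the book belongs to the erasing event.
(b) Entailed — the narrative places the erasing before the repainting.
(c) Not entailed — Omar sliced the milk, not the book; the book belongs to the erasing event.
(d) Entailed — the original entails any weakening of itself; this just drops 'at noon' and generalizes the patient.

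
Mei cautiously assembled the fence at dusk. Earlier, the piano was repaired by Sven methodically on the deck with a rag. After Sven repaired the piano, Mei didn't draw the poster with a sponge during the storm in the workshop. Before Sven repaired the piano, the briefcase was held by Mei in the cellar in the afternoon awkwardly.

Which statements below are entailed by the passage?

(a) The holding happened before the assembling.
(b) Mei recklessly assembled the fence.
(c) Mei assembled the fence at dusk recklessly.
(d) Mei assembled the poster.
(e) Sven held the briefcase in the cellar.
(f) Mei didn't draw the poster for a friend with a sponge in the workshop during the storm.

(a), (f)

(a) Entailed — the narrative places the holding before the assembling.
(b) Not entailed — 'recklessly' adds a manner not in (and inconsistent with) the original.
(c) Not entailed — 'recklessly' adds a manner not in (and inconsistent with) the original.
(d) Not entailed — Mei assembled the fence, not the poster; the poster belongs to the drawing event.
(e) Not entailed — the passage has Mei holding the briefcase, not Sven.
(f) Entailed — under negation, adding a further restriction is entailed: if no such drawing event occurred, none occurred for a friend either.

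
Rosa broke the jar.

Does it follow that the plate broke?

Nothing is said about any plate; only the jar is affected.

no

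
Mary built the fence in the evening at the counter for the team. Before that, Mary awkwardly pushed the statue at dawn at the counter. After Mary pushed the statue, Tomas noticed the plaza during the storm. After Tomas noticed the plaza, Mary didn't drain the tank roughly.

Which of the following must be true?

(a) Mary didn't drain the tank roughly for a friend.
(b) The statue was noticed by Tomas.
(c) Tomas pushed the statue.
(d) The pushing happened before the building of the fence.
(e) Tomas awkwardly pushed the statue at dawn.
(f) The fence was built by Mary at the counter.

(a) Entailed — under negation, adding a further restriction is entailed: if no such draining event occurred, none occurred for a friend either.
(b) Not entailed — Tomas noticed the plaza, not the statue; the statue belongs to the pushing event.
(c) Not entailed — the passage has Mary pushing the statue, not Tomas.
(d) Entailed — the narrative places the pushing before the building.
(e) Not entailed — the passage has Mary pushing the statue, not Tomas.
(f) Entailed — this follows by dropping conjuncts from the building event's description.

(a), (d), (f)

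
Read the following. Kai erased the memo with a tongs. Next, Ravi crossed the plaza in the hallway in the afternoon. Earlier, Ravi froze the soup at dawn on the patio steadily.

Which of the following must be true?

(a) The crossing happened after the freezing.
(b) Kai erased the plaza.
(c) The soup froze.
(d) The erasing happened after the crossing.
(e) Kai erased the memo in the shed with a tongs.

(a) Entailed — the narrative places the freezing before the crossing.
(b) Not entailed — Kai erased the memo, not the plaza; the plaza belongs to the crossing event.
(c) Entailed — 'Ravi froze the soup' is causative; it entails the inchoative 'the soup froze'.
(d) Not entailed — the narrative places the erasing before the crossing, not after.
(e) Not entailed — 'in the shed' adds information not in the original event.

(a), (c)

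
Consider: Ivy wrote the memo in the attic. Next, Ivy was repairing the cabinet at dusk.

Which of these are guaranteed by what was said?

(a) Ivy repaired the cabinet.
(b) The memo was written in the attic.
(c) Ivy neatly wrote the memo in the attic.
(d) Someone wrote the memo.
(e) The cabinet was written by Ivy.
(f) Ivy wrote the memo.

(a) Not entailed — 'was repairing' is progressive on an accomplishment; it does not entail the completed 'repaired'.
(b) Entailed — every conjunct here is already in the original writing event.
(c) Not entailed — 'neatly' adds information not in the original event.
(d) Entailed — the original entails any weakening of itself; this just drops 'in the attic' and generalizes the agent.
(e) Not entailed — Ivy wrote the memo, not the cabinet; the cabinet belongs to the repairing event.
(f) Entailed — the original entails any weakening of itself; this just drops 'in the attic'.

(b), (d), (f)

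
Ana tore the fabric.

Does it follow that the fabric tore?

'Ana tore the fabric' is the causative; it entails the inchoative 'the fabric tore'.

yes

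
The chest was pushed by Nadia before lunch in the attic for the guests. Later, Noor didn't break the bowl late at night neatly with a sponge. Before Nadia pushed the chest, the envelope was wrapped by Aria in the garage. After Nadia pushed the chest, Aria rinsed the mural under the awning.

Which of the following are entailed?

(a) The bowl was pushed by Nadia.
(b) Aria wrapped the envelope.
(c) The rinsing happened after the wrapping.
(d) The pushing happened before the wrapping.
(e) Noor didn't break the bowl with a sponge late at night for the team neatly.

(a) Not entailed — Nadia pushed the chest, not the bowl; the bowl belongs to the breaking event.
(b) Entailed — this follows by dropping conjuncts from the wrapping event's description.
(c) Entailed — the narrative places the wrapping before the rinsing.
(d) Not entailed — the narrative places the wrapping before the pushing, not after.
(e) Entailed — under negation, adding a further restriction is entailed: if no such breaking event occurred, none occurred for the team either.

(b), (c), (e)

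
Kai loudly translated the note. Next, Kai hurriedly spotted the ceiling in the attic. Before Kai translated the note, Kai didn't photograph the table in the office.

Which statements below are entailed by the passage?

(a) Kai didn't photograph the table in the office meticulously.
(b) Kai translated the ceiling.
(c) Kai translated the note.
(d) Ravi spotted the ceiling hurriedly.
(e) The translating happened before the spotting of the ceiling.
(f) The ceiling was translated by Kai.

(a) Entailed — under negation, adding a further restriction is entailed: if no such photographing event occurred, none occurred meticulously either.
(b) Not entailed — Kai translated the note, not the ceiling; the ceiling belongs to the spotting event.
(c) Entailed — every conjunct here is already in the original translating event.
(d) Not entailed — the passage has Kai spotting the ceiling, not Ravi.
(e) Entailed — the narrative places the translating before the spotting.
(f) Not entailed — Kai translated the note, not the ceiling; the ceiling belongs to the spotting event.

(a), (c), (e)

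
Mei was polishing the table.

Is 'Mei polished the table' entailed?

yes

'polish' is atelic; if Mei was polishing the table, then Mei polished the table (for some time).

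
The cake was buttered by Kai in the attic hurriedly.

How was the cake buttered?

'hurriedly' marks the manner of the buttering event.

hurriedly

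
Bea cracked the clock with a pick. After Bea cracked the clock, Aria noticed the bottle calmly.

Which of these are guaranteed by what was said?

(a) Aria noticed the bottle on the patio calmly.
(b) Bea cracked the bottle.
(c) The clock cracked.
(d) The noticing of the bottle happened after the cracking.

(c), (d)

(a) Not entailed — 'on the patio' adds information not in the original event.
(b) Not entailed — Bea cracked the clock, not the bottle; the bottle belongs to the noticing event.
(c) Entailed — 'Bea cracked the clock' is causative; it entails the inchoative 'the clock cracked'.
(d) Entailed — the narrative places the cracking before the noticing.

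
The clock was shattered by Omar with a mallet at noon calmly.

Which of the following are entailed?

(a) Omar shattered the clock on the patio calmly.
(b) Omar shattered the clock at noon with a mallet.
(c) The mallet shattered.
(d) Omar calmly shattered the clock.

(a) Not entailed — 'on the patio' adds information not in the original event.
(b) Entailed — every conjunct here is already in the original shattering event.
(c) Not entailed — the clock is what shattered, not the mallet.
(d) Entailed — dropping 'with a mallet', 'at noon' leaves a sub-description the original still satisfies.

(b), (d)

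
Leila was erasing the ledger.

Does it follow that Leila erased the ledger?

no

'was erasing' is progressive; for an accomplishment like 'erase the ledger', it doesn't entail completion.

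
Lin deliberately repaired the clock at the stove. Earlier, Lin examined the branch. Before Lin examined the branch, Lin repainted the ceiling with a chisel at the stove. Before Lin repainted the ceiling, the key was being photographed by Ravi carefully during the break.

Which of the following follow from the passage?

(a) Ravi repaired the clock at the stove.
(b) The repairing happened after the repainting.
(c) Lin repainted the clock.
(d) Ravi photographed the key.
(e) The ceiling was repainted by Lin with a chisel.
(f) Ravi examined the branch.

(a) Not entailed — the passage has Lin repairing the clock, not Ravi.
(b) Entailed — the narrative places the repainting before the repairing.
(c) Not entailed — Lin repainted the ceiling, not the clock; the clock belongs to the repairing event.
(d) Not entailed — 'was photographing' is progressive on an accomplishment; it does not entail the completed 'photographed'.
(e) Entailed — every conjunct here is already in the original repainting event.
(f) Not entailed — the passage has Lin examining the branch, not Ravi.

(b), (e)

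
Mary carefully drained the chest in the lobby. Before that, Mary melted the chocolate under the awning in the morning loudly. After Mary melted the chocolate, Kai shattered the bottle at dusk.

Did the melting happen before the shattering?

yes

The narrative orders the melting before the shattering.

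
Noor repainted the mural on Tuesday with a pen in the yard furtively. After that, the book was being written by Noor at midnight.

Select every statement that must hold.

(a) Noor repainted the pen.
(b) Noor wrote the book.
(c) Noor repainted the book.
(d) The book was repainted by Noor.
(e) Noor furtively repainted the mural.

(e)

(a) Not entailed — the pen is the instrument, not what was repainted.
(b) Not entailed — 'was writing' is progressive on an accomplishment; it does not entail the completed 'wrote'.
(c) Not entailed — Noor repainted the mural, not the book; the book belongs to the writing event.
(d) Not entailed — Noor repainted the mural, not the book; the book belongs to the writing event.
(e) Entailed — every conjunct here is already in the original repainting event.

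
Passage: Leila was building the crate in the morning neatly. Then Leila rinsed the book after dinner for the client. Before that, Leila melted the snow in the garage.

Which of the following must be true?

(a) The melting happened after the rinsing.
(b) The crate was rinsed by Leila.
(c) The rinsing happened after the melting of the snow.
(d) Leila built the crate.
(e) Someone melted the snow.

(a) Not entailed — the narrative places the melting before the rinsing, not after.
(b) Not entailed — Leila rinsed the book, not the crate; the crate belongs to the building event.
(c) Entailed — the narrative places the melting before the rinsing.
(d) Not entailed — 'was building' is progressive on an accomplishment; it does not entail the completed 'built'.
(e) Entailed — dropping 'in the garage' and generalizing the agent leaves a sub-description the original still satisfies.

(c), (e)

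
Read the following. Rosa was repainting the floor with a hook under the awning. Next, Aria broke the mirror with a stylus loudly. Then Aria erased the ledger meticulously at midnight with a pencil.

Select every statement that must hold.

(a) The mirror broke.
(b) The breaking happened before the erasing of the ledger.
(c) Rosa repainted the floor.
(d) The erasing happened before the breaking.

(a) Entailed — 'Aria broke the mirror' is causative; it entails the inchoative 'the mirror broke'.
(b) Entailed — the narrative places the breaking before the erasing.
(c) Not entailed — 'was repainting' is progressive on an accomplishment; it does not entail the completed 'repainted'.
(d) Not entailed — the narrative places the breaking before the erasing, not after.

(a), (b)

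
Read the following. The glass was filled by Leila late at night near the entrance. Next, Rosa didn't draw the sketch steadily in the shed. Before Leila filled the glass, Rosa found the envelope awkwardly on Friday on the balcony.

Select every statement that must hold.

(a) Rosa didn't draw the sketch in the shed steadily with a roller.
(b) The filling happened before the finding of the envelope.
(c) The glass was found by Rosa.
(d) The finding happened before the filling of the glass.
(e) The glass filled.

(a), (d), (e)

(a) Entailed — under negation, adding a further restriction is entailed: if no such drawing event occurred, none occurred with a roller either.
(b) Not entailed — the narrative places the finding before the filling, not after.
(c) Not entailed — Rosa found the envelope, not the glass; the glass belongs to the filling event.
(d) Entailed — the narrative places the finding before the filling.
(e) Entailed — 'Leila filled the glass' is causative; it entails the inchoative 'the glass filled'.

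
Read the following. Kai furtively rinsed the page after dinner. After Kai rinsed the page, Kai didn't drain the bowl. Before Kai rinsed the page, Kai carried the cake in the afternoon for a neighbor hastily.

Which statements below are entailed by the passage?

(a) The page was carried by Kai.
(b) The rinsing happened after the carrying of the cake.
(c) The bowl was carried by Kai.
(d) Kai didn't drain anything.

(b)

(a) Not entailed — Kai carried the cake, not the page; the page belongs to the rinsing event.
(b) Entailed — the narrative places the carrying before the rinsing.
(c) Not entailed — Kai carried the cake, not the bowl; the bowl belongs to the draining event.
(d) Not entailed — the original only denies this specific event; Kai may have drained something else.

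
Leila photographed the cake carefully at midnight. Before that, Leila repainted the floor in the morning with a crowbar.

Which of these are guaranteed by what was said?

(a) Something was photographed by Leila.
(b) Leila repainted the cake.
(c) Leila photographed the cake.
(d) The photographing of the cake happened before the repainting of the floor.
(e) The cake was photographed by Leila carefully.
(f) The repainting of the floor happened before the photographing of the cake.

(a), (c), (e), (f)

(a) Entailed — every conjunct here is already in the original photographing event.
(b) Not entailed — Leila repainted the floor, not the cake; the cake belongs to the photographing event.
(c) Entailed — the original entails any weakening of itself; this just drops 'carefully', 'at midnight'.
(d) Not entailed — the narrative places the repainting before the photographing, not after.
(e) Entailed — dropping 'at midnight' leaves a sub-description the original still satisfies.
(f) Entailed — the narrative places the repainting before the photographing.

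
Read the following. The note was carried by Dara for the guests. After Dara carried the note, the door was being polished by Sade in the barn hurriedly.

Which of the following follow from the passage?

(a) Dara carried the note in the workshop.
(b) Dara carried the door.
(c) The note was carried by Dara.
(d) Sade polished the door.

(c), (d)

(a) Not entailed — 'in the workshop' adds information not in the original event.
(b) Not entailed — Dara carried the note, not the door; the door belongs to the polishing event.
(c) Entailed — this follows by dropping conjuncts from the carrying event's description.
(d) Entailed — 'polish' is an activity; 'was polishing' entails that some polishing happened, so 'polished' holds.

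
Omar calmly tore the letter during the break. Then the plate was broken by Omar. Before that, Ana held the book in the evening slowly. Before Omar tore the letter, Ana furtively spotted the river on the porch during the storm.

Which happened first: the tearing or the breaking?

the tearing

The connectives place the tearing before the breaking.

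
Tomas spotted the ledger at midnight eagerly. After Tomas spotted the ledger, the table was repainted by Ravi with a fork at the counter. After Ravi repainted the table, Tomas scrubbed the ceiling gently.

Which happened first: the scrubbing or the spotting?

The connectives place the spotting before the scrubbing.

the spotting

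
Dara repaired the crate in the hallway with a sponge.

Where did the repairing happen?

in the hallway

'in the hallway' marks the location of the repairing event.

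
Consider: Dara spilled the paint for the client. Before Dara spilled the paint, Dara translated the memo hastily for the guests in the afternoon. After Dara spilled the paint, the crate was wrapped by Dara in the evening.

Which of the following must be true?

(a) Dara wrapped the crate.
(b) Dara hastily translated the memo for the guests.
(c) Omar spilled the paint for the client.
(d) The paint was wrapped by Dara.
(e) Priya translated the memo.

(a), (b)

(a) Entailed — dropping 'in the evening' leaves a sub-description the original still satisfies.
(b) Entailed — this follows by dropping conjuncts from the translating event's description.
(c) Not entailed — the passage has Dara spilling the paint, not Omar.
(d) Not entailed — Dara wrapped the crate, not the paint; the paint belongs to the spilling event.
(e) Not entailed — the passage has Dara translating the memo, not Priya.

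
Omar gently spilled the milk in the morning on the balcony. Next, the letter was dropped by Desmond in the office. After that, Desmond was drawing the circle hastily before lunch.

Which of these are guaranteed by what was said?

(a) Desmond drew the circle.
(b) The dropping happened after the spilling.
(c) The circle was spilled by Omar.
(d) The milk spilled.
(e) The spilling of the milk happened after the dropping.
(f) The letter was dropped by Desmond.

(a) Not entailed — 'was drawing' is progressive on an accomplishment; it does not entail the completed 'drew'.
(b) Entailed — the narrative places the spilling before the dropping.
(c) Not entailed — Omar spilled the milk, not the circle; the circle belongs to the drawing event.
(d) Entailed — 'Omar spilled the milk' is causative; it entails the inchoative 'the milk spilled'.
(e) Not entailed — the narrative places the spilling before the dropping, not after.
(f) Entailed — this follows by dropping conjuncts from the dropping event's description.

(b), (d), (f)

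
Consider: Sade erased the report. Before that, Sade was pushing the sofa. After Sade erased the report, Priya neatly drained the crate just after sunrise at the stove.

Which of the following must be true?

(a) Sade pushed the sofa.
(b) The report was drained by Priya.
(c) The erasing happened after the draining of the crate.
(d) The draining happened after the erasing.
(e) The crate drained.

(a), (d), (e)

(a) Entailed — 'push' is an activity; 'was pushing' entails that some pushing happened, so 'pushed' holds.
(b) Not entailed — Priya drained the crate, not the report; the report belongs to the erasing event.
(c) Not entailed — the narrative places the erasing before the draining, not after.
(d) Entailed — the narrative places the erasing before the draining.
(e) Entailed — 'Priya drained the crate' is causative; it entails the inchoative 'the crate drained'.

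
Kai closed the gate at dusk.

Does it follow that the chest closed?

Nothing is said about any chest; only the gate is affected.

no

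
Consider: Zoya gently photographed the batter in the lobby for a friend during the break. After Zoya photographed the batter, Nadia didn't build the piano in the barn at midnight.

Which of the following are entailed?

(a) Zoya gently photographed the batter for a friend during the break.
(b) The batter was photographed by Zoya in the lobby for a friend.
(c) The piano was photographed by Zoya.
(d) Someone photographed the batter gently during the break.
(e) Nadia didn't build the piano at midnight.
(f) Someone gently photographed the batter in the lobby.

(a) Entailed — dropping 'in the lobby' leaves a sub-description the original still satisfies.
(b) Entailed — this follows by dropping conjuncts from the photographing event's description.
(c) Not entailed — Zoya photographed the batter, not the piano; the piano belongs to the building event.
(d) Entailed — every conjunct here is already in the original photographing event.
(e) Not entailed — dropping 'in the barn' under negation is not valid — the original leaves open that Nadia built the piano some other way.
(f) Entailed — dropping 'during the break', 'for a friend' and generalizing the agent leaves a sub-description the original still satisfies.

(a), (b), (d), (f)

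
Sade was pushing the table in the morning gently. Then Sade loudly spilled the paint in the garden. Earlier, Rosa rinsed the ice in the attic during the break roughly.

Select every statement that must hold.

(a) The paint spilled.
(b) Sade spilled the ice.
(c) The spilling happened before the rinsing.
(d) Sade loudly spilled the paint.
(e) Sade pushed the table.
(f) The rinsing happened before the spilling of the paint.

(a) Entailed — 'Sade spilled the paint' is causative; it entails the inchoative 'the paint spilled'.
(b) Not entailed — Sade spilled the paint, not the ice; the ice belongs to the rinsing event.
(c) Not entailed — the narrative places the rinsing before the spilling, not after.
(d) Entailed — this follows by dropping conjuncts from the spilling event's description.
(e) Entailed — 'push' is an activity; 'was pushing' entails that some pushing happened, so 'pushed' holds.
(f) Entailed — the narrative places the rinsing before the spilling.

(a), (d), (e), (f)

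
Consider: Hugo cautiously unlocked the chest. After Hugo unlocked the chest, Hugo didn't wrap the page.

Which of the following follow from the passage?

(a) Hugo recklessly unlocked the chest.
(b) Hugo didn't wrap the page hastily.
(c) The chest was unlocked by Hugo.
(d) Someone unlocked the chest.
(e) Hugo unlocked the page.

(a) Not entailed — 'recklessly' adds a manner not in (and inconsistent with) the original.
(b) Entailed — under negation, adding a further restriction is entailed: if no such wrapping event occurred, none occurred hastily either.
(c) Entailed — dropping 'cautiously' leaves a sub-description the original still satisfies.
(d) Entailed — this follows by dropping conjuncts from the unlocking event's description.
(e) Not entailed — Hugo unlocked the chest, not the page; the page belongs to the wrapping event.

(b), (c), (d)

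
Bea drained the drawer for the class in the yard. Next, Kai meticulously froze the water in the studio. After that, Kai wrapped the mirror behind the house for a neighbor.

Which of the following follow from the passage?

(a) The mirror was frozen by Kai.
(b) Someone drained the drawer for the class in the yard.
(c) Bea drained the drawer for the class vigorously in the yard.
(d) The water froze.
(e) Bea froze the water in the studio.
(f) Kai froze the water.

(a) Not entailed — Kai froze the water, not the mirror; the mirror belongs to the wrapping event.
(b) Entailed — this follows by dropping conjuncts from the draining event's description.
(c) Not entailed — 'vigorously' adds information not in the original event.
(d) Entailed — 'Kai froze the water' is causative; it entails the inchoative 'the water froze'.
(e) Not entailed — the passage has Kai freezing the water, not Bea.
(f) Entailed — the original entails any weakening of itself; this just drops 'meticulously', 'in the studio'.

(b), (d), (f)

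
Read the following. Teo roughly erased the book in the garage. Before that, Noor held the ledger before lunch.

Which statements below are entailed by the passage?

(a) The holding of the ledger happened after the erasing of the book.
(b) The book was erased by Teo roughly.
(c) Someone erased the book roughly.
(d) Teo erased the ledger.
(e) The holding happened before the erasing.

(a) Not entailed — the narrative places the holding before the erasing, not after.
(b) Entailed — this follows by dropping conjuncts from the erasing event's description.
(c) Entailed — every conjunct here is already in the original erasing event.
(d) Not entailed — Teo erased the book, not the ledger; the ledger belongs to the holding event.
(e) Entailed — the narrative places the holding before the erasing.

(b), (c), (e)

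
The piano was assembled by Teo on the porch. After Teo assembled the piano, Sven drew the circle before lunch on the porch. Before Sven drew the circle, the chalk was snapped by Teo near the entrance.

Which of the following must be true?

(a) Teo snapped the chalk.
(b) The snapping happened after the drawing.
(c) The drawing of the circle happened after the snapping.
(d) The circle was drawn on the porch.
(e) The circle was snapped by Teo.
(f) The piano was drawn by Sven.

(a), (c), (d)

(a) Entailed — this follows by dropping conjuncts from the snapping event's description.
(b) Not entailed — the narrative places the snapping before the drawing, not after.
(c) Entailed — the narrative places the snapping before the drawing.
(d) Entailed — the original entails any weakening of itself; this just drops 'before lunch' and generalizes the agent.
(e) Not entailed — Teo snapped the chalk, not the circle; the circle belongs to the drawing event.
(f) Not entailed — Sven drew the circle, not the piano; the piano belongs to the assembling event.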